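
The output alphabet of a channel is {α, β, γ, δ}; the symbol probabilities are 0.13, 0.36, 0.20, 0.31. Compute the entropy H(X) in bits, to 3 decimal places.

H = −Σ pᵢ log₂ pᵢ.
−0.13·log₂(0.13) = 0.3826
−0.36·log₂(0.36) = 0.5306
−0.20·log₂(0.20) = 0.4644
−0.31·log₂(0.31) = 0.5238
Sum ≈ 1.9014 → 1.901 bits.

1.901 bits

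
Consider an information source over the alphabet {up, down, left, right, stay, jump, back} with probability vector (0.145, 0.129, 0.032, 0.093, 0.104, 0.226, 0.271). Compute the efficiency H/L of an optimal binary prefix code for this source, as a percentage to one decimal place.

98.8%

Entropy H = −Σ p log₂ p ≈ 2.5976 bits.
Huffman merges: 4/125+93/1000→1/8; 13/125+1/8→229/1000; 129/1000+29/200→137/500; 113/500+229/1000→91/200; 271/1000+137/500→109/200; 91/200+109/200→1. L = 657/250 ≈ 2.6280.
Efficiency = H/L = 2.5976/2.6280 = 98.8%.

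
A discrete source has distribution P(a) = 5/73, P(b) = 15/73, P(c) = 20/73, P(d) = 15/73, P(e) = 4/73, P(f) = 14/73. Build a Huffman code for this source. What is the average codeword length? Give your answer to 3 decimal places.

Repeatedly combine the two least-probable nodes; the expected code length is the sum of the merged weights.
merge 4/73 + 5/73 → 9/73
merge 9/73 + 14/73 → 23/73
merge 15/73 + 15/73 → 30/73
merge 20/73 + 23/73 → 43/73
merge 30/73 + 43/73 → 1
L = 9/73 + 23/73 + 30/73 + 43/73 + 1 = 178/73 ≈ 2.438 bits/symbol.

2.438 bits/symbol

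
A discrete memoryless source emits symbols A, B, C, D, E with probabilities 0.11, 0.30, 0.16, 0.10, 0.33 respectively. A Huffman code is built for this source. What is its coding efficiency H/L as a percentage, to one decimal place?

97.5%

Entropy H = −Σ p log₂ p ≈ 2.1544 bits.
Huffman merges: 1/10+11/100→21/100; 4/25+21/100→37/100; 3/10+33/100→63/100; 37/100+63/100→1. L = 221/100 ≈ 2.2100.
Efficiency = H/L = 2.1544/2.2100 = 97.5%.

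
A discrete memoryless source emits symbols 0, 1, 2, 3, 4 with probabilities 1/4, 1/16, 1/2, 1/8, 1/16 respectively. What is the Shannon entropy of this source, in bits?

1.875 bits

Each probability is a power of 1/2, so log₂(1/p) is an integer.
H = Σ p·log₂(1/p) = 1/4·2 + 1/16·4 + 1/2·1 + 1/8·3 + 1/16·4 = 1.875 bits.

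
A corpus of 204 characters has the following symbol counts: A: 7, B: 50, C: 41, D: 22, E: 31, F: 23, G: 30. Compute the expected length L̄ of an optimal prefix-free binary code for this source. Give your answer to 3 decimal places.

2.696 bits/symbol

Probabilities are the counts divided by 204.
Repeatedly combine the two least-probable nodes; the expected code length is the sum of the merged weights.
merge 7/204 + 11/102 → 29/204
merge 23/204 + 29/204 → 13/51
merge 5/34 + 31/204 → 61/204
merge 41/204 + 25/102 → 91/204
merge 13/51 + 61/204 → 113/204
merge 91/204 + 113/204 → 1
L = 29/204 + 13/51 + 61/204 + 91/204 + 113/204 + 1 = 275/102 ≈ 2.696 bits/symbol.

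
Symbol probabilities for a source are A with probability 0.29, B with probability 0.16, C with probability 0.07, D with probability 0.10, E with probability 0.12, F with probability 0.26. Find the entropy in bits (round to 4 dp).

H = −Σ pᵢ log₂ pᵢ.
−0.29·log₂(0.29) = 0.5179
−0.16·log₂(0.16) = 0.4230
−0.07·log₂(0.07) = 0.2686
−0.10·log₂(0.10) = 0.3322
−0.12·log₂(0.12) = 0.3671
−0.26·log₂(0.26) = 0.5053
Sum ≈ 2.4140 → 2.4140 bits.

2.4140 bits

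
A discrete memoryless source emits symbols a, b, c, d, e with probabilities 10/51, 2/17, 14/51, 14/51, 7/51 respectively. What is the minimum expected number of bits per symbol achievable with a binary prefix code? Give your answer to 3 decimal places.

2.255 bits/symbol

Repeatedly combine the two least-probable nodes; the expected code length is the sum of the merged weights.
merge 2/17 + 7/51 → 13/51
merge 10/51 + 13/51 → 23/51
merge 14/51 + 14/51 → 28/51
merge 23/51 + 28/51 → 1
L = 13/51 + 23/51 + 28/51 + 1 = 115/51 ≈ 2.255 bits/symbol.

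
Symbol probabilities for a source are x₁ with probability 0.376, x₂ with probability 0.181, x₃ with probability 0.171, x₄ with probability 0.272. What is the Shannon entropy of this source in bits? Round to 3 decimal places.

H = −Σ pᵢ log₂ pᵢ.
−0.376·log₂(0.376) = 0.5306
−0.181·log₂(0.181) = 0.4463
−0.171·log₂(0.171) = 0.4357
−0.272·log₂(0.272) = 0.5109
Sum ≈ 1.9235 → 1.924 bits.

1.924 bits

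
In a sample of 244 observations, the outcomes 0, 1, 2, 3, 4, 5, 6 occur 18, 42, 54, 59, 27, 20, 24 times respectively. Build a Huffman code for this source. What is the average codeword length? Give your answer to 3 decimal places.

Probabilities are the counts divided by 244.
Repeatedly combine the two least-probable nodes; the expected code length is the sum of the merged weights.
merge 9/122 + 5/61 → 19/122
merge 6/61 + 27/244 → 51/244
merge 19/122 + 21/122 → 20/61
merge 51/244 + 27/122 → 105/244
merge 59/244 + 20/61 → 139/244
merge 105/244 + 139/244 → 1
L = 19/122 + 51/244 + 20/61 + 105/244 + 139/244 + 1 = 657/244 ≈ 2.693 bits/symbol.

2.693 bits/symbol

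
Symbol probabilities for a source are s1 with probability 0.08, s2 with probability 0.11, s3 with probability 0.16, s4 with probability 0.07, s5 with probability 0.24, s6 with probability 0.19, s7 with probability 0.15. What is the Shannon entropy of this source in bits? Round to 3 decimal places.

H = −Σ pᵢ log₂ pᵢ.
−0.08·log₂(0.08) = 0.2915
−0.11·log₂(0.11) = 0.3503
−0.16·log₂(0.16) = 0.4230
−0.07·log₂(0.07) = 0.2686
−0.24·log₂(0.24) = 0.4941
−0.19·log₂(0.19) = 0.4552
−0.15·log₂(0.15) = 0.4105
Sum ≈ 2.6933 → 2.693 bits.

2.693 bits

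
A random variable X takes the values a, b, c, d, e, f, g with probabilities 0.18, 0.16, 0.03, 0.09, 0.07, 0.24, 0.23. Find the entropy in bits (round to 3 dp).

H = −Σ pᵢ log₂ pᵢ.
−0.18·log₂(0.18) = 0.4453
−0.16·log₂(0.16) = 0.4230
−0.03·log₂(0.03) = 0.1518
−0.09·log₂(0.09) = 0.3127
−0.07·log₂(0.07) = 0.2686
−0.24·log₂(0.24) = 0.4941
−0.23·log₂(0.23) = 0.4877
Sum ≈ 2.5831 → 2.583 bits.

2.583 bits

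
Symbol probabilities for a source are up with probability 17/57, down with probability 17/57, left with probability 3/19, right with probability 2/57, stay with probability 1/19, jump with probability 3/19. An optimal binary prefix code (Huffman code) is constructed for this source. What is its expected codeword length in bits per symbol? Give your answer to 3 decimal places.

Repeatedly combine the two least-probable nodes; the expected code length is the sum of the merged weights.
merge 2/57 + 1/19 → 5/57
merge 5/57 + 3/19 → 14/57
merge 3/19 + 14/57 → 23/57
merge 17/57 + 17/57 → 34/57
merge 23/57 + 34/57 → 1
L = 5/57 + 14/57 + 23/57 + 34/57 + 1 = 7/3 ≈ 2.333 bits/symbol.

2.333 bits/symbol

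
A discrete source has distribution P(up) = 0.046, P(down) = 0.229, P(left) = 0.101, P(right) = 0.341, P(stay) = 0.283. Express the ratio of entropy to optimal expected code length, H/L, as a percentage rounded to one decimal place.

Entropy H = −Σ p log₂ p ≈ 2.0701 bits.
Huffman merges: 23/500+101/1000→147/1000; 147/1000+229/1000→47/125; 283/1000+341/1000→78/125; 47/125+78/125→1. L = 2147/1000 ≈ 2.1470.
Efficiency = H/L = 2.0701/2.1470 = 96.4%.

96.4%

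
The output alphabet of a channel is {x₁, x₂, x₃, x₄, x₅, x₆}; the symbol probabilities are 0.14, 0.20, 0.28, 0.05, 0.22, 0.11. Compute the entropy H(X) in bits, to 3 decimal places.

2.423 bits

H = −Σ pᵢ log₂ pᵢ.
−0.14·log₂(0.14) = 0.3971
−0.20·log₂(0.20) = 0.4644
−0.28·log₂(0.28) = 0.5142
−0.05·log₂(0.05) = 0.2161
−0.22·log₂(0.22) = 0.4806
−0.11·log₂(0.11) = 0.3503
Sum ≈ 2.4227 → 2.423 bits.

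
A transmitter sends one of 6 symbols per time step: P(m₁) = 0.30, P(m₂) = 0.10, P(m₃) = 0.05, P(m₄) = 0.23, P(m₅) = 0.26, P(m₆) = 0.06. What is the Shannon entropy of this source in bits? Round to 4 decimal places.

2.3059 bits

H = −Σ pᵢ log₂ pᵢ.
−0.30·log₂(0.30) = 0.5211
−0.10·log₂(0.10) = 0.3322
−0.05·log₂(0.05) = 0.2161
−0.23·log₂(0.23) = 0.4877
−0.26·log₂(0.26) = 0.5053
−0.06·log₂(0.06) = 0.2435
Sum ≈ 2.3059 → 2.3059 bits.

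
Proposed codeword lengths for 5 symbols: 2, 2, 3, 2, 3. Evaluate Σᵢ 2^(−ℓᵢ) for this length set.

1

With common denominator 2^3 = 8: Σ 2^(−ℓᵢ) = 2/8 + 2/8 + 1/8 + 2/8 + 1/8 = 8/8 = 1.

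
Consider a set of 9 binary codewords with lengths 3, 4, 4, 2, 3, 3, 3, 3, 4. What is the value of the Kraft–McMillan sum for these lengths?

1.0625

With common denominator 2^4 = 16: Σ 2^(−ℓᵢ) = 2/16 + 1/16 + 1/16 + 4/16 + 2/16 + 2/16 + 2/16 + 2/16 + 1/16 = 17/16 = 1.0625.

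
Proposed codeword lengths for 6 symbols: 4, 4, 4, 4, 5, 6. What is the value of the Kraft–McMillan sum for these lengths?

With common denominator 2^6 = 64: Σ 2^(−ℓᵢ) = 4/64 + 4/64 + 4/64 + 4/64 + 2/64 + 1/64 = 19/64 = 0.296875.

0.296875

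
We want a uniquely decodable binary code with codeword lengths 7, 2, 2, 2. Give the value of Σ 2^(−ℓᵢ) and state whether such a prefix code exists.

0.7578125; yes

With common denominator 2^7 = 128: Σ 2^(−ℓᵢ) = 1/128 + 32/128 + 32/128 + 32/128 = 97/128 = 0.7578125.
Kraft's inequality requires Σ ≤ 1; here Σ = 0.7578125 ≤ 1, so such a prefix code exists.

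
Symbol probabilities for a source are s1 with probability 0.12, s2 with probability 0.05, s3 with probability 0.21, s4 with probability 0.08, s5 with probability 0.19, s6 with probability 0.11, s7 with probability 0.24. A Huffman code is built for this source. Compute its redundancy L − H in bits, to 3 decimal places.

0.033 bits

Entropy H = −Σ p log₂ p ≈ 2.6471 bits.
Huffman merges: 1/20+2/25→13/100; 11/100+3/25→23/100; 13/100+19/100→8/25; 21/100+23/100→11/25; 6/25+8/25→14/25; 11/25+14/25→1. L = 67/25 ≈ 2.6800.
L − H = 2.6800 − 2.6471 = 0.033 bits.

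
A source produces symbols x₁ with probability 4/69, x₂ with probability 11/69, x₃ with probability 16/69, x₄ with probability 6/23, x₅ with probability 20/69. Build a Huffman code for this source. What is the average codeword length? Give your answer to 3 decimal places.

Repeatedly combine the two least-probable nodes; the expected code length is the sum of the merged weights.
merge 4/69 + 11/69 → 5/23
merge 5/23 + 16/69 → 31/69
merge 6/23 + 20/69 → 38/69
merge 31/69 + 38/69 → 1
L = 5/23 + 31/69 + 38/69 + 1 = 51/23 ≈ 2.217 bits/symbol.

2.217 bits/symbol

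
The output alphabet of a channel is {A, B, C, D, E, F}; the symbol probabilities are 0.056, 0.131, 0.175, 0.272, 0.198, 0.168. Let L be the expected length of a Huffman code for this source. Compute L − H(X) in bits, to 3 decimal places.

Entropy H = −Σ p log₂ p ≈ 2.4629 bits.
Huffman merges: 7/125+131/1000→187/1000; 21/125+7/40→343/1000; 187/1000+99/500→77/200; 34/125+343/1000→123/200; 77/200+123/200→1. L = 253/100 ≈ 2.5300.
L − H = 2.5300 − 2.4629 = 0.067 bits.

0.067 bits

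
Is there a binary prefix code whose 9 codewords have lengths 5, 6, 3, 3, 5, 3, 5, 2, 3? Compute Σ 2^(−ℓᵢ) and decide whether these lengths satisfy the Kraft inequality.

With common denominator 2^6 = 64: Σ 2^(−ℓᵢ) = 2/64 + 1/64 + 8/64 + 8/64 + 2/64 + 8/64 + 2/64 + 16/64 + 8/64 = 55/64 = 0.859375.
Kraft's inequality requires Σ ≤ 1; here Σ = 0.859375 ≤ 1, so such a prefix code exists.

0.859375; yes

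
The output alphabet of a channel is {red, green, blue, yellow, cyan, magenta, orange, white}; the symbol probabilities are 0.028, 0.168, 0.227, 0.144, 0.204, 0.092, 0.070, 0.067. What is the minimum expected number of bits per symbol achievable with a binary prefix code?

2.826 bits/symbol

Repeatedly combine the two least-probable nodes; the expected code length is the sum of the merged weights.
merge 7/250 + 67/1000 → 19/200
merge 7/100 + 23/250 → 81/500
merge 19/200 + 18/125 → 239/1000
merge 81/500 + 21/125 → 33/100
merge 51/250 + 227/1000 → 431/1000
merge 239/1000 + 33/100 → 569/1000
merge 431/1000 + 569/1000 → 1
L = 19/200 + 81/500 + 239/1000 + 33/100 + 431/1000 + 569/1000 + 1 = 1413/500 = 2.826 bits/symbol.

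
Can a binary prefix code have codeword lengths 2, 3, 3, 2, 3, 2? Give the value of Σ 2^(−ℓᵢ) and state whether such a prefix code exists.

With common denominator 2^3 = 8: Σ 2^(−ℓᵢ) = 2/8 + 1/8 + 1/8 + 2/8 + 1/8 + 2/8 = 9/8 = 1.125.
Kraft's inequality requires Σ ≤ 1; here Σ = 1.125 > 1, so no such prefix code exists.

1.125; no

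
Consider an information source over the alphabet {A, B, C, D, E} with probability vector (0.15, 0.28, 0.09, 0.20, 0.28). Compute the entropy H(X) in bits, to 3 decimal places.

2.216 bits

H = −Σ pᵢ log₂ pᵢ.
−0.15·log₂(0.15) = 0.4105
−0.28·log₂(0.28) = 0.5142
−0.09·log₂(0.09) = 0.3127
−0.20·log₂(0.20) = 0.4644
−0.28·log₂(0.28) = 0.5142
Sum ≈ 2.2160 → 2.216 bits.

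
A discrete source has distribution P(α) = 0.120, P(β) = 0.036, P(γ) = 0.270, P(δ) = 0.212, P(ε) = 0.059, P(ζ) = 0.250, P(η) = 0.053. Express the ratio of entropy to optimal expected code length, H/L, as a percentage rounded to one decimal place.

Entropy H = −Σ p log₂ p ≈ 2.4897 bits.
Huffman merges: 9/250+53/1000→89/1000; 59/1000+89/1000→37/250; 3/25+37/250→67/250; 53/250+1/4→231/500; 67/250+27/100→269/500; 231/500+269/500→1. L = 501/200 ≈ 2.5050.
Efficiency = H/L = 2.4897/2.5050 = 99.4%.

99.4%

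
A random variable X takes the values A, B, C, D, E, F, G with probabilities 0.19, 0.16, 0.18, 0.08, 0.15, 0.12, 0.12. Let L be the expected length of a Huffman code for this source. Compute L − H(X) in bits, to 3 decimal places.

0.050 bits

Entropy H = −Σ p log₂ p ≈ 2.7597 bits.
Huffman merges: 2/25+3/25→1/5; 3/25+3/20→27/100; 4/25+9/50→17/50; 19/100+1/5→39/100; 27/100+17/50→61/100; 39/100+61/100→1. L = 281/100 ≈ 2.8100.
L − H = 2.8100 − 2.7597 = 0.050 bits.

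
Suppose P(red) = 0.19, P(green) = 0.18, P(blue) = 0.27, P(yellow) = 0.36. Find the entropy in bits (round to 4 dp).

H = −Σ pᵢ log₂ pᵢ.
−0.19·log₂(0.19) = 0.4552
−0.18·log₂(0.18) = 0.4453
−0.27·log₂(0.27) = 0.5100
−0.36·log₂(0.36) = 0.5306
Sum ≈ 1.9412 → 1.9412 bits.

1.9412 bits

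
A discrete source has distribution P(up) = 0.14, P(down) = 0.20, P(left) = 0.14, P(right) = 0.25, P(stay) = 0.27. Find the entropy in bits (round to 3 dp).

H = −Σ pᵢ log₂ pᵢ.
−0.14·log₂(0.14) = 0.3971
−0.20·log₂(0.20) = 0.4644
−0.14·log₂(0.14) = 0.3971
−0.25·log₂(0.25) = 0.5000
−0.27·log₂(0.27) = 0.5100
Sum ≈ 2.2686 → 2.269 bits.

2.269 bits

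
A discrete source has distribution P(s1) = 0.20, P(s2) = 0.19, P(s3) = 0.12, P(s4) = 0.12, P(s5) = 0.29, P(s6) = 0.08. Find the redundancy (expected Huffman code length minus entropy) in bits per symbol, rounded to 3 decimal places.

0.047 bits

Entropy H = −Σ p log₂ p ≈ 2.4632 bits.
Huffman merges: 2/25+3/25→1/5; 3/25+19/100→31/100; 1/5+1/5→2/5; 29/100+31/100→3/5; 2/5+3/5→1. L = 251/100 ≈ 2.5100.
L − H = 2.5100 − 2.4632 = 0.047 bits.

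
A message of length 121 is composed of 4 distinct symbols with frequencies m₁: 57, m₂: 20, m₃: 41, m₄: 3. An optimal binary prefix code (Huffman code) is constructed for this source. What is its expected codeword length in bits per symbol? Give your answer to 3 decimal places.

Probabilities are the counts divided by 121.
Repeatedly combine the two least-probable nodes; the expected code length is the sum of the merged weights.
merge 3/121 + 20/121 → 23/121
merge 23/121 + 41/121 → 64/121
merge 57/121 + 64/121 → 1
L = 23/121 + 64/121 + 1 = 208/121 ≈ 1.719 bits/symbol.

1.719 bits/symbol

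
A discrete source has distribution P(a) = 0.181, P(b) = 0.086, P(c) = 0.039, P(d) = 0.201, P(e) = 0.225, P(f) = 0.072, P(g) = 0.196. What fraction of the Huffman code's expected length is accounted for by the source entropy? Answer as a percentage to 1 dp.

97.5%

Entropy H = −Σ p log₂ p ≈ 2.6168 bits.
Huffman merges: 39/1000+9/125→111/1000; 43/500+111/1000→197/1000; 181/1000+49/250→377/1000; 197/1000+201/1000→199/500; 9/40+377/1000→301/500; 199/500+301/500→1. L = 537/200 ≈ 2.6850.
Efficiency = H/L = 2.6168/2.6850 = 97.5%.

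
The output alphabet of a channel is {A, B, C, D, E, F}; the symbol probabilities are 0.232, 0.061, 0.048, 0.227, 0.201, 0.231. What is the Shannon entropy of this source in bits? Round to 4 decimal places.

H = −Σ pᵢ log₂ pᵢ.
−0.232·log₂(0.232) = 0.4890
−0.061·log₂(0.061) = 0.2461
−0.048·log₂(0.048) = 0.2103
−0.227·log₂(0.227) = 0.4856
−0.201·log₂(0.201) = 0.4653
−0.231·log₂(0.231) = 0.4883
Sum ≈ 2.3846 → 2.3846 bits.

2.3846 bits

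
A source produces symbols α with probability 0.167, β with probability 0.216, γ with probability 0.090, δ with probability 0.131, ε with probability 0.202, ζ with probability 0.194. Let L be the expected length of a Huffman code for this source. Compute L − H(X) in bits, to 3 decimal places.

Entropy H = −Σ p log₂ p ≈ 2.5307 bits.
Huffman merges: 9/100+131/1000→221/1000; 167/1000+97/500→361/1000; 101/500+27/125→209/500; 221/1000+361/1000→291/500; 209/500+291/500→1. L = 1291/500 ≈ 2.5820.
L − H = 2.5820 − 2.5307 = 0.051 bits.

0.051 bits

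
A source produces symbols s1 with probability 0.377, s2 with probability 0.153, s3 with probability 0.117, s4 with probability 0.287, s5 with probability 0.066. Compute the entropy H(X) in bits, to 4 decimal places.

2.0828 bits

H = −Σ pᵢ log₂ pᵢ.
−0.377·log₂(0.377) = 0.5306
−0.153·log₂(0.153) = 0.4144
−0.117·log₂(0.117) = 0.3622
−0.287·log₂(0.287) = 0.5169
−0.066·log₂(0.066) = 0.2588
Sum ≈ 2.0828 → 2.0828 bits.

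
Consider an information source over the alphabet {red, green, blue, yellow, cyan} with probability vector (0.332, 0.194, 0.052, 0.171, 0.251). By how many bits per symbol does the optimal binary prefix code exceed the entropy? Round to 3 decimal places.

0.078 bits

Entropy H = −Σ p log₂ p ≈ 2.1452 bits.
Huffman merges: 13/250+171/1000→223/1000; 97/500+223/1000→417/1000; 251/1000+83/250→583/1000; 417/1000+583/1000→1. L = 2223/1000 ≈ 2.2230.
L − H = 2.2230 − 2.1452 = 0.078 bits.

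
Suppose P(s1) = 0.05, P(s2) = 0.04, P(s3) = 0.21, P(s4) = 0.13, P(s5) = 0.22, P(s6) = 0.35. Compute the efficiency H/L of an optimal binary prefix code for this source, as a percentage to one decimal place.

98.2%

Entropy H = −Σ p log₂ p ≈ 2.2680 bits.
Huffman merges: 1/25+1/20→9/100; 9/100+13/100→11/50; 21/100+11/50→43/100; 11/50+7/20→57/100; 43/100+57/100→1. L = 231/100 ≈ 2.3100.
Efficiency = H/L = 2.2680/2.3100 = 98.2%.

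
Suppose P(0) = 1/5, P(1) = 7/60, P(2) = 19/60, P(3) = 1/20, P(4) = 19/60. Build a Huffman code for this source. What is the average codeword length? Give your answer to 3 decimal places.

2.167 bits/symbol

Repeatedly combine the two least-probable nodes; the expected code length is the sum of the merged weights.
merge 1/20 + 7/60 → 1/6
merge 1/6 + 1/5 → 11/30
merge 19/60 + 19/60 → 19/30
merge 11/30 + 19/30 → 1
L = 1/6 + 11/30 + 19/30 + 1 = 13/6 ≈ 2.167 bits/symbol.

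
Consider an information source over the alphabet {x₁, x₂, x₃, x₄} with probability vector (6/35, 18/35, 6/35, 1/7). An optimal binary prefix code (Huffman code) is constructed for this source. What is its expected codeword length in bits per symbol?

1.8 bits/symbol

Repeatedly combine the two least-probable nodes; the expected code length is the sum of the merged weights.
merge 1/7 + 6/35 → 11/35
merge 6/35 + 11/35 → 17/35
merge 17/35 + 18/35 → 1
L = 11/35 + 17/35 + 1 = 9/5 = 1.8 bits/symbol.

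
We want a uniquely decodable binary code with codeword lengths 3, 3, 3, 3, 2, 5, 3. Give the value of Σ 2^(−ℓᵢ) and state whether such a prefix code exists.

With common denominator 2^5 = 32: Σ 2^(−ℓᵢ) = 4/32 + 4/32 + 4/32 + 4/32 + 8/32 + 1/32 + 4/32 = 29/32 = 0.90625.
Kraft's inequality requires Σ ≤ 1; here Σ = 0.90625 ≤ 1, so such a prefix code exists.

0.90625; yes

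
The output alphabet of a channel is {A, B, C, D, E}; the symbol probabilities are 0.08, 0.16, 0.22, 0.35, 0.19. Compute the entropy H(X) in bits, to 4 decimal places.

H = −Σ pᵢ log₂ pᵢ.
−0.08·log₂(0.08) = 0.2915
−0.16·log₂(0.16) = 0.4230
−0.22·log₂(0.22) = 0.4806
−0.35·log₂(0.35) = 0.5301
−0.19·log₂(0.19) = 0.4552
Sum ≈ 2.1804 → 2.1804 bits.

2.1804 bits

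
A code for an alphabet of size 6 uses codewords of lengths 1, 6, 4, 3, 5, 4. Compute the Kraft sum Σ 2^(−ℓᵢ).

With common denominator 2^6 = 64: Σ 2^(−ℓᵢ) = 32/64 + 1/64 + 4/64 + 8/64 + 2/64 + 4/64 = 51/64 = 0.796875.

0.796875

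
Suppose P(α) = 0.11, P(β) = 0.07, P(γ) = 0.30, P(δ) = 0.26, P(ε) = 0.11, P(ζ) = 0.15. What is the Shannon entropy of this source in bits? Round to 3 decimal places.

H = −Σ pᵢ log₂ pᵢ.
−0.11·log₂(0.11) = 0.3503
−0.07·log₂(0.07) = 0.2686
−0.30·log₂(0.30) = 0.5211
−0.26·log₂(0.26) = 0.5053
−0.11·log₂(0.11) = 0.3503
−0.15·log₂(0.15) = 0.4105
Sum ≈ 2.4061 → 2.406 bits.

2.406 bits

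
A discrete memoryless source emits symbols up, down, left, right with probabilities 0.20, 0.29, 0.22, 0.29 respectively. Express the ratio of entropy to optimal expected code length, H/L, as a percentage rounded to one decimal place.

99.0%

Entropy H = −Σ p log₂ p ≈ 1.9808 bits.
Huffman merges: 1/5+11/50→21/50; 29/100+29/100→29/50; 21/50+29/50→1. L = 2 ≈ 2.0000.
Efficiency = H/L = 1.9808/2.0000 = 99.0%.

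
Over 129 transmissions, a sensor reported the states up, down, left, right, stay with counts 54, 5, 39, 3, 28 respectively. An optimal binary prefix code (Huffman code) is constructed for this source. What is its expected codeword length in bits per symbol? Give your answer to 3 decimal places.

1.922 bits/symbol

Probabilities are the counts divided by 129.
Repeatedly combine the two least-probable nodes; the expected code length is the sum of the merged weights.
merge 1/43 + 5/129 → 8/129
merge 8/129 + 28/129 → 12/43
merge 12/43 + 13/43 → 25/43
merge 18/43 + 25/43 → 1
L = 8/129 + 12/43 + 25/43 + 1 = 248/129 ≈ 1.922 bits/symbol.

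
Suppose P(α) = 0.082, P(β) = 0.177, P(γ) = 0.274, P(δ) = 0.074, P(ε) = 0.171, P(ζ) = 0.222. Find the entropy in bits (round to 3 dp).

H = −Σ pᵢ log₂ pᵢ.
−0.082·log₂(0.082) = 0.2959
−0.177·log₂(0.177) = 0.4422
−0.274·log₂(0.274) = 0.5118
−0.074·log₂(0.074) = 0.2780
−0.171·log₂(0.171) = 0.4357
−0.222·log₂(0.222) = 0.4820
Sum ≈ 2.4455 → 2.446 bits.

2.446 bits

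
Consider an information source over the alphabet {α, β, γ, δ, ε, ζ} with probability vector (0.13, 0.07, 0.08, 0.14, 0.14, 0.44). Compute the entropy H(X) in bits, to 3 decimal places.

H = −Σ pᵢ log₂ pᵢ.
−0.13·log₂(0.13) = 0.3826
−0.07·log₂(0.07) = 0.2686
−0.08·log₂(0.08) = 0.2915
−0.14·log₂(0.14) = 0.3971
−0.14·log₂(0.14) = 0.3971
−0.44·log₂(0.44) = 0.5211
Sum ≈ 2.2581 → 2.258 bits.

2.258 bits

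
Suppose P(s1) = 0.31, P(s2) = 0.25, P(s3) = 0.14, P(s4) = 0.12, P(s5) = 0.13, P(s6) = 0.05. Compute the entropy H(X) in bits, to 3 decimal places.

H = −Σ pᵢ log₂ pᵢ.
−0.31·log₂(0.31) = 0.5238
−0.25·log₂(0.25) = 0.5000
−0.14·log₂(0.14) = 0.3971
−0.12·log₂(0.12) = 0.3671
−0.13·log₂(0.13) = 0.3826
−0.05·log₂(0.05) = 0.2161
Sum ≈ 2.3867 → 2.387 bits.

2.387 bits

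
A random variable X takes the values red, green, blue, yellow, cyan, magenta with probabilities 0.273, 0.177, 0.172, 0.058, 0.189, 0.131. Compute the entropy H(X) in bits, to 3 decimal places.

2.467 bits

H = −Σ pᵢ log₂ pᵢ.
−0.273·log₂(0.273) = 0.5113
−0.177·log₂(0.177) = 0.4422
−0.172·log₂(0.172) = 0.4368
−0.058·log₂(0.058) = 0.2383
−0.189·log₂(0.189) = 0.4543
−0.131·log₂(0.131) = 0.3841
Sum ≈ 2.4670 → 2.467 bits.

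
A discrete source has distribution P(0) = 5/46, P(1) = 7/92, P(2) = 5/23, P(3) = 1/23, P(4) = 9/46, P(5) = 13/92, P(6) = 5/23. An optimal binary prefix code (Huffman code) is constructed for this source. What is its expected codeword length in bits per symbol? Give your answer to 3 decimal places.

Repeatedly combine the two least-probable nodes; the expected code length is the sum of the merged weights.
merge 1/23 + 7/92 → 11/92
merge 5/46 + 11/92 → 21/92
merge 13/92 + 9/46 → 31/92
merge 5/23 + 5/23 → 10/23
merge 21/92 + 31/92 → 13/23
merge 10/23 + 13/23 → 1
L = 11/92 + 21/92 + 31/92 + 10/23 + 13/23 + 1 = 247/92 ≈ 2.685 bits/symbol.

2.685 bits/symbol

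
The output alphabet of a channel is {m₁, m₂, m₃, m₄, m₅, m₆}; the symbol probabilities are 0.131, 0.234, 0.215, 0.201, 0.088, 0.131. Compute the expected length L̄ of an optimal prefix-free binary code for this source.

Repeatedly combine the two least-probable nodes; the expected code length is the sum of the merged weights.
merge 11/125 + 131/1000 → 219/1000
merge 131/1000 + 201/1000 → 83/250
merge 43/200 + 219/1000 → 217/500
merge 117/500 + 83/250 → 283/500
merge 217/500 + 283/500 → 1
L = 219/1000 + 83/250 + 217/500 + 283/500 + 1 = 2551/1000 = 2.551 bits/symbol.

2.551 bits/symbol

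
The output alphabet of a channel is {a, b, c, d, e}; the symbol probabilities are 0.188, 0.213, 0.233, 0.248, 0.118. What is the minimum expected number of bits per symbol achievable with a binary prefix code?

2.306 bits/symbol

Repeatedly combine the two least-probable nodes; the expected code length is the sum of the merged weights.
merge 59/500 + 47/250 → 153/500
merge 213/1000 + 233/1000 → 223/500
merge 31/125 + 153/500 → 277/500
merge 223/500 + 277/500 → 1
L = 153/500 + 223/500 + 277/500 + 1 = 1153/500 = 2.306 bits/symbol.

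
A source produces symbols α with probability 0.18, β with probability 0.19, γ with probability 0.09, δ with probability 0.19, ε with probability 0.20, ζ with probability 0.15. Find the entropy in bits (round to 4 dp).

H = −Σ pᵢ log₂ pᵢ.
−0.18·log₂(0.18) = 0.4453
−0.19·log₂(0.19) = 0.4552
−0.09·log₂(0.09) = 0.3127
−0.19·log₂(0.19) = 0.4552
−0.20·log₂(0.20) = 0.4644
−0.15·log₂(0.15) = 0.4105
Sum ≈ 2.5433 → 2.5433 bits.

2.5433 bits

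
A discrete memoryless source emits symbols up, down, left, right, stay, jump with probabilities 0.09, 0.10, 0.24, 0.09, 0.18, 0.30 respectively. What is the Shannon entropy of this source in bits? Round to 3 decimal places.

2.418 bits

H = −Σ pᵢ log₂ pᵢ.
−0.09·log₂(0.09) = 0.3127
−0.10·log₂(0.10) = 0.3322
−0.24·log₂(0.24) = 0.4941
−0.09·log₂(0.09) = 0.3127
−0.18·log₂(0.18) = 0.4453
−0.30·log₂(0.30) = 0.5211
Sum ≈ 2.4180 → 2.418 bits.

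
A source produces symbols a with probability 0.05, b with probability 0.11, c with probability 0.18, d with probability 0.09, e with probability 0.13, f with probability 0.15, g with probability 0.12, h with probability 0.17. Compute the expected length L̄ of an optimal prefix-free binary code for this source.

2.96 bits/symbol

Repeatedly combine the two least-probable nodes; the expected code length is the sum of the merged weights.
merge 1/20 + 9/100 → 7/50
merge 11/100 + 3/25 → 23/100
merge 13/100 + 7/50 → 27/100
merge 3/20 + 17/100 → 8/25
merge 9/50 + 23/100 → 41/100
merge 27/100 + 8/25 → 59/100
merge 41/100 + 59/100 → 1
L = 7/50 + 23/100 + 27/100 + 8/25 + 41/100 + 59/100 + 1 = 74/25 = 2.96 bits/symbol.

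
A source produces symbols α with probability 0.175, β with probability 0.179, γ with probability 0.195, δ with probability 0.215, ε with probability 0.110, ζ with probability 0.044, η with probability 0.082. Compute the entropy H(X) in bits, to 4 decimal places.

H = −Σ pᵢ log₂ pᵢ.
−0.175·log₂(0.175) = 0.4401
−0.179·log₂(0.179) = 0.4443
−0.195·log₂(0.195) = 0.4599
−0.215·log₂(0.215) = 0.4768
−0.110·log₂(0.110) = 0.3503
−0.044·log₂(0.044) = 0.1983
−0.082·log₂(0.082) = 0.2959
Sum ≈ 2.6654 → 2.6654 bits.

2.6654 bits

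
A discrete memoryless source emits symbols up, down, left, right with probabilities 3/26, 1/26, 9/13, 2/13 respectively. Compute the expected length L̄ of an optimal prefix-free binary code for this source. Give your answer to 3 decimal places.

Repeatedly combine the two least-probable nodes; the expected code length is the sum of the merged weights.
merge 1/26 + 3/26 → 2/13
merge 2/13 + 2/13 → 4/13
merge 4/13 + 9/13 → 1
L = 2/13 + 4/13 + 1 = 19/13 ≈ 1.462 bits/symbol.

1.462 bits/symbol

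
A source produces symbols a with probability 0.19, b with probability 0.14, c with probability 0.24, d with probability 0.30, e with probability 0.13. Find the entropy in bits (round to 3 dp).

2.250 bits

H = −Σ pᵢ log₂ pᵢ.
−0.19·log₂(0.19) = 0.4552
−0.14·log₂(0.14) = 0.3971
−0.24·log₂(0.24) = 0.4941
−0.30·log₂(0.30) = 0.5211
−0.13·log₂(0.13) = 0.3826
Sum ≈ 2.2502 → 2.250 bits.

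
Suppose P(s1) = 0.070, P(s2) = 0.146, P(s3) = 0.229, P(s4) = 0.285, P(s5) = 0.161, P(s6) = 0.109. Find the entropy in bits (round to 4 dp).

H = −Σ pᵢ log₂ pᵢ.
−0.070·log₂(0.070) = 0.2686
−0.146·log₂(0.146) = 0.4053
−0.229·log₂(0.229) = 0.4870
−0.285·log₂(0.285) = 0.5161
−0.161·log₂(0.161) = 0.4242
−0.109·log₂(0.109) = 0.3485
Sum ≈ 2.4497 → 2.4497 bits.

2.4497 bits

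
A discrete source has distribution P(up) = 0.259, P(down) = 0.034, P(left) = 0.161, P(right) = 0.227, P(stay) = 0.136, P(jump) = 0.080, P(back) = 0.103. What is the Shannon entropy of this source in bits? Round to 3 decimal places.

H = −Σ pᵢ log₂ pᵢ.
−0.259·log₂(0.259) = 0.5048
−0.034·log₂(0.034) = 0.1659
−0.161·log₂(0.161) = 0.4242
−0.227·log₂(0.227) = 0.4856
−0.136·log₂(0.136) = 0.3915
−0.080·log₂(0.080) = 0.2915
−0.103·log₂(0.103) = 0.3378
Sum ≈ 2.6012 → 2.601 bits.

2.601 bits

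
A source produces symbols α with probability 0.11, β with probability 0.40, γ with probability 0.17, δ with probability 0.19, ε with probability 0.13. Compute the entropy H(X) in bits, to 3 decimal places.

H = −Σ pᵢ log₂ pᵢ.
−0.11·log₂(0.11) = 0.3503
−0.40·log₂(0.40) = 0.5288
−0.17·log₂(0.17) = 0.4346
−0.19·log₂(0.19) = 0.4552
−0.13·log₂(0.13) = 0.3826
Sum ≈ 2.1515 → 2.152 bits.

2.152 bits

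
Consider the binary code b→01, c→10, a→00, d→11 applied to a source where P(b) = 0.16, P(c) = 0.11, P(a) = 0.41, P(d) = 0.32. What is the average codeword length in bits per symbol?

2 bits/symbol

L̄ = Σ pᵢ·ℓᵢ = 0.16·2 + 0.11·2 + 0.41·2 + 0.32·2 = 2 bits/symbol.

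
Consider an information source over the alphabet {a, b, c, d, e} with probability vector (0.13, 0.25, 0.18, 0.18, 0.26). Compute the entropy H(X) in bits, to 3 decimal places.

2.279 bits

H = −Σ pᵢ log₂ pᵢ.
−0.13·log₂(0.13) = 0.3826
−0.25·log₂(0.25) = 0.5000
−0.18·log₂(0.18) = 0.4453
−0.18·log₂(0.18) = 0.4453
−0.26·log₂(0.26) = 0.5053
Sum ≈ 2.2785 → 2.279 bits.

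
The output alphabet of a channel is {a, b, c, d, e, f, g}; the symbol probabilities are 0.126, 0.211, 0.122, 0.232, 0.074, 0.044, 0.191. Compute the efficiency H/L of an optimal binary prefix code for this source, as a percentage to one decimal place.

Entropy H = −Σ p log₂ p ≈ 2.6419 bits.
Huffman merges: 11/250+37/500→59/500; 59/500+61/500→6/25; 63/500+191/1000→317/1000; 211/1000+29/125→443/1000; 6/25+317/1000→557/1000; 443/1000+557/1000→1. L = 107/40 ≈ 2.6750.
Efficiency = H/L = 2.6419/2.6750 = 98.8%.

98.8%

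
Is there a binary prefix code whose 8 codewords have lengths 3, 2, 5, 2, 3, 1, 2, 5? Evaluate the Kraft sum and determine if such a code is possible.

1.5625; no

With common denominator 2^5 = 32: Σ 2^(−ℓᵢ) = 4/32 + 8/32 + 1/32 + 8/32 + 4/32 + 16/32 + 8/32 + 1/32 = 50/32 = 1.5625.
Kraft's inequality requires Σ ≤ 1; here Σ = 1.5625 > 1, so no such prefix code exists.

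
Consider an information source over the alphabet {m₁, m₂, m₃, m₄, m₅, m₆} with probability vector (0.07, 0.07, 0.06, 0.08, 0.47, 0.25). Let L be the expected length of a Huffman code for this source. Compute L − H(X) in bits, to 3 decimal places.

Entropy H = −Σ p log₂ p ≈ 2.0841 bits.
Huffman merges: 3/50+7/100→13/100; 7/100+2/25→3/20; 13/100+3/20→7/25; 1/4+7/25→53/100; 47/100+53/100→1. L = 209/100 ≈ 2.0900.
L − H = 2.0900 − 2.0841 = 0.006 bits.

0.006 bits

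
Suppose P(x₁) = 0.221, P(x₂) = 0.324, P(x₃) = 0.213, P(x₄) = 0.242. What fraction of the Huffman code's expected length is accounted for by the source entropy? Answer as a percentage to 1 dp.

Entropy H = −Σ p log₂ p ≈ 1.9787 bits.
Huffman merges: 213/1000+221/1000→217/500; 121/500+81/250→283/500; 217/500+283/500→1. L = 2 ≈ 2.0000.
Efficiency = H/L = 1.9787/2.0000 = 98.9%.

98.9%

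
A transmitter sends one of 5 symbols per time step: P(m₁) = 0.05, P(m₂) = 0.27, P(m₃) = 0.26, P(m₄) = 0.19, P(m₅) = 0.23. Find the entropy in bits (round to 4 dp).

2.1743 bits

H = −Σ pᵢ log₂ pᵢ.
−0.05·log₂(0.05) = 0.2161
−0.27·log₂(0.27) = 0.5100
−0.26·log₂(0.26) = 0.5053
−0.19·log₂(0.19) = 0.4552
−0.23·log₂(0.23) = 0.4877
Sum ≈ 2.1743 → 2.1743 bits.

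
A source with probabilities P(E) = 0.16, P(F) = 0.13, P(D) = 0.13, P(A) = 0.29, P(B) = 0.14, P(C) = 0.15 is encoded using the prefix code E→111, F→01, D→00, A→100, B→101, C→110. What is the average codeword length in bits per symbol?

2.74 bits/symbol

L̄ = Σ pᵢ·ℓᵢ = 0.16·3 + 0.13·2 + 0.13·2 + 0.29·3 + 0.14·3 + 0.15·3 = 2.74 bits/symbol.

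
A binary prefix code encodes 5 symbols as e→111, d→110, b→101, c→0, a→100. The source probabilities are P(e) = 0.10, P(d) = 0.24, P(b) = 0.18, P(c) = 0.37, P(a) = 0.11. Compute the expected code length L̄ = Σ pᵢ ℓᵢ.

L̄ = Σ pᵢ·ℓᵢ = 0.10·3 + 0.24·3 + 0.18·3 + 0.37·1 + 0.11·3 = 2.26 bits/symbol.

2.26 bits/symbol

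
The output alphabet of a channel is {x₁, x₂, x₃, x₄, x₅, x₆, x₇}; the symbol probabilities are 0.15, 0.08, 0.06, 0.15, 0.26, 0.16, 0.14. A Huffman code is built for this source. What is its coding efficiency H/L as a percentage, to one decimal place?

Entropy H = −Σ p log₂ p ≈ 2.6815 bits.
Huffman merges: 3/50+2/25→7/50; 7/50+7/50→7/25; 3/20+3/20→3/10; 4/25+13/50→21/50; 7/25+3/10→29/50; 21/50+29/50→1. L = 68/25 ≈ 2.7200.
Efficiency = H/L = 2.6815/2.7200 = 98.6%.

98.6%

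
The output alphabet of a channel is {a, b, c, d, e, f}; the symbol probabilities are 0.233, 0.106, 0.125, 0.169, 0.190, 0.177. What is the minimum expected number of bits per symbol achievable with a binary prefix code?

Repeatedly combine the two least-probable nodes; the expected code length is the sum of the merged weights.
merge 53/500 + 1/8 → 231/1000
merge 169/1000 + 177/1000 → 173/500
merge 19/100 + 231/1000 → 421/1000
merge 233/1000 + 173/500 → 579/1000
merge 421/1000 + 579/1000 → 1
L = 231/1000 + 173/500 + 421/1000 + 579/1000 + 1 = 2577/1000 = 2.577 bits/symbol.

2.577 bits/symbol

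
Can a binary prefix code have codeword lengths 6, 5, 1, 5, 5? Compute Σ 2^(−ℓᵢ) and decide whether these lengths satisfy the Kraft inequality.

0.609375; yes

With common denominator 2^6 = 64: Σ 2^(−ℓᵢ) = 1/64 + 2/64 + 32/64 + 2/64 + 2/64 = 39/64 = 0.609375.
Kraft's inequality requires Σ ≤ 1; here Σ = 0.609375 ≤ 1, so such a prefix code exists.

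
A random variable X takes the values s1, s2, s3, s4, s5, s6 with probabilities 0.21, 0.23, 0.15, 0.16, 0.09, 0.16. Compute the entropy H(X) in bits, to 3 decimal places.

H = −Σ pᵢ log₂ pᵢ.
−0.21·log₂(0.21) = 0.4728
−0.23·log₂(0.23) = 0.4877
−0.15·log₂(0.15) = 0.4105
−0.16·log₂(0.16) = 0.4230
−0.09·log₂(0.09) = 0.3127
−0.16·log₂(0.16) = 0.4230
Sum ≈ 2.5297 → 2.530 bits.

2.530 bits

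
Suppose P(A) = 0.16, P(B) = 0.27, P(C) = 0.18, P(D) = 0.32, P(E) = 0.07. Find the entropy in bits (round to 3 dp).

H = −Σ pᵢ log₂ pᵢ.
−0.16·log₂(0.16) = 0.4230
−0.27·log₂(0.27) = 0.5100
−0.18·log₂(0.18) = 0.4453
−0.32·log₂(0.32) = 0.5260
−0.07·log₂(0.07) = 0.2686
Sum ≈ 2.1729 → 2.173 bits.

2.173 bits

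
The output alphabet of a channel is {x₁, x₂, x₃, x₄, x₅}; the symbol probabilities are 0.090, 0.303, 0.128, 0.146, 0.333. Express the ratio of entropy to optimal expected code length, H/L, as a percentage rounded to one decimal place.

96.8%

Entropy H = −Σ p log₂ p ≈ 2.1478 bits.
Huffman merges: 9/100+16/125→109/500; 73/500+109/500→91/250; 303/1000+333/1000→159/250; 91/250+159/250→1. L = 1109/500 ≈ 2.2180.
Efficiency = H/L = 2.1478/2.2180 = 96.8%.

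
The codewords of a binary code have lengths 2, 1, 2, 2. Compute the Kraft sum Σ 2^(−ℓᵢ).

1.25

With common denominator 2^2 = 4: Σ 2^(−ℓᵢ) = 1/4 + 2/4 + 1/4 + 1/4 = 5/4 = 1.25.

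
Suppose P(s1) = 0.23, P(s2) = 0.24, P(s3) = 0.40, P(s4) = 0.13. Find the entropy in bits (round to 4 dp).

1.8932 bits

H = −Σ pᵢ log₂ pᵢ.
−0.23·log₂(0.23) = 0.4877
−0.24·log₂(0.24) = 0.4941
−0.40·log₂(0.40) = 0.5288
−0.13·log₂(0.13) = 0.3826
Sum ≈ 1.8932 → 1.8932 bits.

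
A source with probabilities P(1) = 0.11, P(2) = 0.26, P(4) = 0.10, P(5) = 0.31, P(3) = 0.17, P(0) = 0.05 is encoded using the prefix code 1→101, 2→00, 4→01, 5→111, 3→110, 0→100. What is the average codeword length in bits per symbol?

2.64 bits/symbol

L̄ = Σ pᵢ·ℓᵢ = 0.11·3 + 0.26·2 + 0.10·2 + 0.31·3 + 0.17·3 + 0.05·3 = 2.64 bits/symbol.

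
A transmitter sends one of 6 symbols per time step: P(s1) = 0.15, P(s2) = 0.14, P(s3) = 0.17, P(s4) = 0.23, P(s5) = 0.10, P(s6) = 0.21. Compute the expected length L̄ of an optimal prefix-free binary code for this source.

2.56 bits/symbol

Repeatedly combine the two least-probable nodes; the expected code length is the sum of the merged weights.
merge 1/10 + 7/50 → 6/25
merge 3/20 + 17/100 → 8/25
merge 21/100 + 23/100 → 11/25
merge 6/25 + 8/25 → 14/25
merge 11/25 + 14/25 → 1
L = 6/25 + 8/25 + 11/25 + 14/25 + 1 = 64/25 = 2.56 bits/symbol.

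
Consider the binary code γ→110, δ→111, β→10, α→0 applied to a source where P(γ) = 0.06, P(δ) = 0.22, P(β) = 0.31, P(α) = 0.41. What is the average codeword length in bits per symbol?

L̄ = Σ pᵢ·ℓᵢ = 0.06·3 + 0.22·3 + 0.31·2 + 0.41·1 = 1.87 bits/symbol.

1.87 bits/symbol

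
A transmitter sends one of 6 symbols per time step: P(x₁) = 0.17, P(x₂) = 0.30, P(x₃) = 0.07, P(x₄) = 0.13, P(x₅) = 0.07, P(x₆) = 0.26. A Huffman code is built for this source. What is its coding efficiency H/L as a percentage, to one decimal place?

98.8%

Entropy H = −Σ p log₂ p ≈ 2.3807 bits.
Huffman merges: 7/100+7/100→7/50; 13/100+7/50→27/100; 17/100+13/50→43/100; 27/100+3/10→57/100; 43/100+57/100→1. L = 241/100 ≈ 2.4100.
Efficiency = H/L = 2.3807/2.4100 = 98.8%.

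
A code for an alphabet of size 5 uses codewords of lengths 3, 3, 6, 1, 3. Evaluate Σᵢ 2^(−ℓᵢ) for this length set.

0.890625

With common denominator 2^6 = 64: Σ 2^(−ℓᵢ) = 8/64 + 8/64 + 1/64 + 32/64 + 8/64 = 57/64 = 0.890625.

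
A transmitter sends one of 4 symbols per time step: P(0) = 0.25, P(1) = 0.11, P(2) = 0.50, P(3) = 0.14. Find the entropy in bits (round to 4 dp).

H = −Σ pᵢ log₂ pᵢ.
−0.25·log₂(0.25) = 0.5000
−0.11·log₂(0.11) = 0.3503
−0.50·log₂(0.50) = 0.5000
−0.14·log₂(0.14) = 0.3971
Sum ≈ 1.7474 → 1.7474 bits.

1.7474 bits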